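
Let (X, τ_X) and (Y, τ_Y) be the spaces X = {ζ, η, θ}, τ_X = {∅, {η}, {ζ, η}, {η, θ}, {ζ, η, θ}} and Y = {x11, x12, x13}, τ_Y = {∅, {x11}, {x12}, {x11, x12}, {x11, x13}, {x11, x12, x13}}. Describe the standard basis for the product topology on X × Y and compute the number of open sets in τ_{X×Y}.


Basis B = {∅ × ∅, {η} × {x11}, {η} × {x12}, {ζ, η} × {x11}, {ζ, η} × {x12}, {η} × {x11, x12}, {η} × {x11, x13}, {η, θ} × {x11}, {η, θ} × {x12}, {ζ, η, θ} × {x11}, {ζ, η, θ} × {x12}, {η} × {x11, x12, x13}, {ζ, η} × {x11, x12}, {ζ, η} × {x11, x13}, {η, θ} × {x11, x12}, {η, θ} × {x11, x13}, {ζ, η} × {x11, x12, x13}, {ζ, η, θ} × {x11, x12}, {ζ, η, θ} × {x11, x13}, {η, θ} × {x11, x12, x13}, {ζ, η, θ} × {x11, x12, x13}}; |τ_{X×Y}| = 70.

Enumerate products U × V with U ∈ τ_X, V ∈ τ_Y (deduplicated):
  ∅ × ∅ = {} (∅)
  {η} × {x11} = {(η,x11)}
  {η} × {x12} = {(η,x12)}
  {ζ, η} × {x11} = {(ζ,x11), (η,x11)}
  {ζ, η} × {x12} = {(ζ,x12), (η,x12)}
  {η} × {x11, x12} = {(η,x11), (η,x12)}
  {η} × {x11, x13} = {(η,x11), (η,x13)}
  {η, θ} × {x11} = {(η,x11), (θ,x11)}
  {η, θ} × {x12} = {(η,x12), (θ,x12)}
  {ζ, η, θ} × {x11} = {(ζ,x11), (η,x11), (θ,x11)}
  {ζ, η, θ} × {x12} = {(ζ,x12), (η,x12), (θ,x12)}
  {η} × {x11, x12, x13} = {(η,x11), (η,x12), (η,x13)}
  {ζ, η} × {x11, x12} = {(ζ,x11), (ζ,x12), (η,x11), (η,x12)}
  {ζ, η} × {x11, x13} = {(ζ,x11), (ζ,x13), (η,x11), (η,x13)}
  {η, θ} × {x11, x12} = {(η,x11), (η,x12), (θ,x11), (θ,x12)}
  {η, θ} × {x11, x13} = {(η,x11), (η,x13), (θ,x11), (θ,x13)}
  {ζ, η} × {x11, x12, x13} = {(ζ,x11), (ζ,x12), (ζ,x13), (η,x11), (η,x12), (η,x13)}
  {ζ, η, θ} × {x11, x12} = {(ζ,x11), (ζ,x12), (η,x11), (η,x12), (θ,x11), (θ,x12)}
  {ζ, η, θ} × {x11, x13} = {(ζ,x11), (ζ,x13), (η,x11), (η,x13), (θ,x11), (θ,x13)}
  {η, θ} × {x11, x12, x13} = {(η,x11), (η,x12), (η,x13), (θ,x11), (θ,x12), (θ,x13)}
  {ζ, η, θ} × {x11, x12, x13} = {(ζ,x11), (ζ,x12), (ζ,x13), (η,x11), (η,x12), (η,x13), (θ,x11), (θ,x12), (θ,x13)}
These 21 distinct sets form the basis B.
Close under arbitrary unions to get τ_{X×Y}; counting gives |τ_{X×Y}| = 70.


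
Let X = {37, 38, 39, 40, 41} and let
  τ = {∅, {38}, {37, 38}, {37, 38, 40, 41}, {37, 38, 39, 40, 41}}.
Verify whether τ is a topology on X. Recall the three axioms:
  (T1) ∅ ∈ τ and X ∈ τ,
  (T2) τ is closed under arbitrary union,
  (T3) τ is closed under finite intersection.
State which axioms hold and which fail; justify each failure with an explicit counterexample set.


τ IS a topology on X.

Axiom (T1): ∅ ∈ τ? Yes; X ∈ τ? Yes.
Axiom (T2/T3): check pairwise unions and intersections of members of τ.
All pairwise intersections and unions checked — each lies in τ. Therefore τ satisfies (T1), (T2), (T3): it IS a topology on X.


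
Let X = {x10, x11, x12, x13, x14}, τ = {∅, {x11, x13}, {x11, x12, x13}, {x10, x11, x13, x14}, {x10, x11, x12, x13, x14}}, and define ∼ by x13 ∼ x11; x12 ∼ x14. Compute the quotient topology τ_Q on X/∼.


X/∼ = {[x10], [x11=x13], [x12=x14]}; |τ_Q| = 3.

Equivalence classes: [x10], [x11=x13], [x12=x14].
Quotient map π: X → X/∼ sends x10 ↦ [x10], x11 ↦ [x11=x13], x12 ↦ [x12=x14], x13 ↦ [x11=x13], x14 ↦ [x12=x14].
For each subset V ⊆ X/∼, compute π^{-1}(V) ⊆ X and check whether π^{-1}(V) ∈ τ. V is open in τ_Q iff π^{-1}(V) ∈ τ.
  V = {}: π^{-1}(V) = ∅ ∈ τ ✓.
  V = {[x10]}: π^{-1}(V) = {x10} ∉ τ ✗.
  V = {[x11=x13]}: π^{-1}(V) = {x11, x13} ∈ τ ✓.
  V = {[x10], [x11=x13]}: π^{-1}(V) = {x10, x11, x13} ∉ τ ✗.
  V = {[x12=x14]}: π^{-1}(V) = {x12, x14} ∉ τ ✗.
  V = {[x10], [x12=x14]}: π^{-1}(V) = {x10, x12, x14} ∉ τ ✗.
  V = {[x11=x13], [x12=x14]}: π^{-1}(V) = {x11, x12, x13, x14} ∉ τ ✗.
  V = {[x10], [x11=x13], [x12=x14]}: π^{-1}(V) = {x10, x11, x12, x13, x14} ∈ τ ✓.
Open sets in the quotient: τ_Q = {{}, {[x11=x13]}, {[x10], [x11=x13], [x12=x14]}} (3 elements).


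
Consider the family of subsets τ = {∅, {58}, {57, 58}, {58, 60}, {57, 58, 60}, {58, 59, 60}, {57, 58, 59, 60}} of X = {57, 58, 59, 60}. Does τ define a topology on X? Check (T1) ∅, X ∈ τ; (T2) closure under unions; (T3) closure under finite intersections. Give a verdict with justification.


τ IS a topology on X.

Axiom (T1): ∅ ∈ τ? Yes; X ∈ τ? Yes.
Axiom (T2/T3): check pairwise unions and intersections of members of τ.
All pairwise intersections and unions checked — each lies in τ. Therefore τ satisfies (T1), (T2), (T3): it IS a topology on X.


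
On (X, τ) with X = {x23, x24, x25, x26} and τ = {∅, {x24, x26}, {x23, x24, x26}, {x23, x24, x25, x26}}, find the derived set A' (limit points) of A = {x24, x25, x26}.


A' = {x23, x24, x25, x26}

For each x ∈ X, list the open sets U ∈ τ with x ∈ U, then check whether U ∩ (A ∖ {x}) ≠ ∅ for every such U.
  x = x23: opens ∋ x are {x23, x24, x26}, {x23, x24, x25, x26}; each meets A ∖ {x23}, so x IS a limit point.
  x = x24: opens ∋ x are {x24, x26}, {x23, x24, x26}, {x23, x24, x25, x26}; each meets A ∖ {x24}, so x IS a limit point.
  x = x25: opens ∋ x are {x23, x24, x25, x26}; each meets A ∖ {x25}, so x IS a limit point.
  x = x26: opens ∋ x are {x24, x26}, {x23, x24, x26}, {x23, x24, x25, x26}; each meets A ∖ {x26}, so x IS a limit point.
Collecting: A' = {x23, x24, x25, x26}.


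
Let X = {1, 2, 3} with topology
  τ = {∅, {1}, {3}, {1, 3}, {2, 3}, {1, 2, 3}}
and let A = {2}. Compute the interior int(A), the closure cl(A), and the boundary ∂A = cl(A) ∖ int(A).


int(A) = ∅, cl(A) = {2}, ∂A = {2}.

Closed sets in (X, τ) are complements of opens:
  closed(X, τ) = {∅, {1}, {2}, {1, 2}, {2, 3}, {1, 2, 3}}.
int(A) = ⋃ {U ∈ τ : U ⊆ A}. Opens contained in A: ∅.
Taking the union of these: int(A) = ∅.
cl(A) = ⋂ {C closed : A ⊆ C}. Closed sets containing A: {2}, {1, 2}, {2, 3}, {1, 2, 3}.
Intersecting these: cl(A) = {2}.
∂A = cl(A) ∖ int(A) = {2} ∖ ∅ = {2}.


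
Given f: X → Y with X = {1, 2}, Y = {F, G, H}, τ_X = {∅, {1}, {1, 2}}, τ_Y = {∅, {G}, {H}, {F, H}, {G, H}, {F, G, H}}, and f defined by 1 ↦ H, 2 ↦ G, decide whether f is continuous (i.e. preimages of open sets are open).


f is NOT continuous.

Compute f^{-1}(U) for each U ∈ τ_Y:
  U = ∅: f^{-1}(U) = ∅ ∈ τ_X ✓.
  U = {G}: f^{-1}(U) = {2} ∉ τ_X ✗.
  U = {H}: f^{-1}(U) = {1} ∈ τ_X ✓.
  U = {F, H}: f^{-1}(U) = {1} ∈ τ_X ✓.
  U = {G, H}: f^{-1}(U) = {1, 2} ∈ τ_X ✓.
  U = {F, G, H}: f^{-1}(U) = {1, 2} ∈ τ_X ✓.
Found U = {G} with f^{-1}(U) = {2} not in τ_X. Therefore f is NOT continuous.


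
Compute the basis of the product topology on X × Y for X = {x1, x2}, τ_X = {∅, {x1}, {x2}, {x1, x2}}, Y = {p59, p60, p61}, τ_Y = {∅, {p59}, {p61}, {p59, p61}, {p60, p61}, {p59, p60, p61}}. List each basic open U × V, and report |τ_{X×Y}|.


Basis B = {∅ × ∅, {x1} × {p59}, {x1} × {p61}, {x2} × {p59}, {x2} × {p61}, {x1} × {p59, p61}, {x1, x2} × {p59}, {x1} × {p60, p61}, {x1, x2} × {p61}, {x2} × {p59, p61}, {x2} × {p60, p61}, {x1} × {p59, p60, p61}, {x2} × {p59, p60, p61}, {x1, x2} × {p59, p61}, {x1, x2} × {p60, p61}, {x1, x2} × {p59, p60, p61}}; |τ_{X×Y}| = 36.

Enumerate products U × V with U ∈ τ_X, V ∈ τ_Y (deduplicated):
  ∅ × ∅ = {} (∅)
  {x1} × {p59} = {(x1,p59)}
  {x1} × {p61} = {(x1,p61)}
  {x2} × {p59} = {(x2,p59)}
  {x2} × {p61} = {(x2,p61)}
  {x1} × {p59, p61} = {(x1,p59), (x1,p61)}
  {x1, x2} × {p59} = {(x1,p59), (x2,p59)}
  {x1} × {p60, p61} = {(x1,p60), (x1,p61)}
  {x1, x2} × {p61} = {(x1,p61), (x2,p61)}
  {x2} × {p59, p61} = {(x2,p59), (x2,p61)}
  {x2} × {p60, p61} = {(x2,p60), (x2,p61)}
  {x1} × {p59, p60, p61} = {(x1,p59), (x1,p60), (x1,p61)}
  {x2} × {p59, p60, p61} = {(x2,p59), (x2,p60), (x2,p61)}
  {x1, x2} × {p59, p61} = {(x1,p59), (x1,p61), (x2,p59), (x2,p61)}
  {x1, x2} × {p60, p61} = {(x1,p60), (x1,p61), (x2,p60), (x2,p61)}
  {x1, x2} × {p59, p60, p61} = {(x1,p59), (x1,p60), (x1,p61), (x2,p59), (x2,p60), (x2,p61)}
These 16 distinct sets form the basis B.
Close under arbitrary unions to get τ_{X×Y}; counting gives |τ_{X×Y}| = 36.


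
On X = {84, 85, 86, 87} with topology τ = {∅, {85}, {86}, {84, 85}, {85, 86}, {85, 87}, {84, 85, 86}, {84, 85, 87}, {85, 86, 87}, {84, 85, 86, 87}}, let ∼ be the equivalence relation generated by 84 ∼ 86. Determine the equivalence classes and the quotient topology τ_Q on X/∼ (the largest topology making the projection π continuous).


X/∼ = {[84=86], [85], [87]}; |τ_Q| = 5.

Equivalence classes: [84=86], [85], [87].
Quotient map π: X → X/∼ sends 84 ↦ [84=86], 85 ↦ [85], 86 ↦ [84=86], 87 ↦ [87].
For each subset V ⊆ X/∼, compute π^{-1}(V) ⊆ X and check whether π^{-1}(V) ∈ τ. V is open in τ_Q iff π^{-1}(V) ∈ τ.
  V = {}: π^{-1}(V) = ∅ ∈ τ ✓.
  V = {[84=86]}: π^{-1}(V) = {84, 86} ∉ τ ✗.
  V = {[85]}: π^{-1}(V) = {85} ∈ τ ✓.
  V = {[84=86], [85]}: π^{-1}(V) = {84, 85, 86} ∈ τ ✓.
  V = {[87]}: π^{-1}(V) = {87} ∉ τ ✗.
  V = {[84=86], [87]}: π^{-1}(V) = {84, 86, 87} ∉ τ ✗.
  V = {[85], [87]}: π^{-1}(V) = {85, 87} ∈ τ ✓.
  V = {[84=86], [85], [87]}: π^{-1}(V) = {84, 85, 86, 87} ∈ τ ✓.
Open sets in the quotient: τ_Q = {{}, {[85]}, {[84=86], [85]}, {[85], [87]}, {[84=86], [85], [87]}} (5 elements).


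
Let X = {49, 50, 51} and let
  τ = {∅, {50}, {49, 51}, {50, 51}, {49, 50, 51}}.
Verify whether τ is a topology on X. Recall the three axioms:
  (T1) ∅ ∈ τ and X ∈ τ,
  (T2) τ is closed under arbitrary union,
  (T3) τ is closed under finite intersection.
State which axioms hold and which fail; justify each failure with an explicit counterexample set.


τ is NOT a topology on X.

Axiom (T1): ∅ ∈ τ? Yes; X ∈ τ? Yes.
Axiom (T2/T3): check pairwise unions and intersections of members of τ.
Counterexample for (T3): {49, 51} ∩ {50, 51} = {51} ∉ τ. Therefore τ is NOT a topology.


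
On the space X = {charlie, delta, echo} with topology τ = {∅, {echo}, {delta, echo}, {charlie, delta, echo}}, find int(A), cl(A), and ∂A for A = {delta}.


int(A) = ∅, cl(A) = {charlie, delta}, ∂A = {charlie, delta}.

Closed sets in (X, τ) are complements of opens:
  closed(X, τ) = {∅, {charlie}, {charlie, delta}, {charlie, delta, echo}}.
int(A) = ⋃ {U ∈ τ : U ⊆ A}. Opens contained in A: ∅.
Taking the union of these: int(A) = ∅.
cl(A) = ⋂ {C closed : A ⊆ C}. Closed sets containing A: {charlie, delta}, {charlie, delta, echo}.
Intersecting these: cl(A) = {charlie, delta}.
∂A = cl(A) ∖ int(A) = {charlie, delta} ∖ ∅ = {charlie, delta}.


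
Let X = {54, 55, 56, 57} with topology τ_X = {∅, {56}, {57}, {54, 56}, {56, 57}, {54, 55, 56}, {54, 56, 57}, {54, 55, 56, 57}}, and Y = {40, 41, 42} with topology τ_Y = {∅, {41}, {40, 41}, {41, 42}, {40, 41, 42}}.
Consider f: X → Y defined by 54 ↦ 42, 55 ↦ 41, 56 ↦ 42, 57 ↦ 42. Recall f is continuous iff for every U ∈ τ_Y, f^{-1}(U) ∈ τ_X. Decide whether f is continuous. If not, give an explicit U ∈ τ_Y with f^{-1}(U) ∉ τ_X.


f is NOT continuous.

Compute f^{-1}(U) for each U ∈ τ_Y:
  U = ∅: f^{-1}(U) = ∅ ∈ τ_X ✓.
  U = {41}: f^{-1}(U) = {55} ∉ τ_X ✗.
  U = {40, 41}: f^{-1}(U) = {55} ∉ τ_X ✗.
  U = {41, 42}: f^{-1}(U) = {54, 55, 56, 57} ∈ τ_X ✓.
  U = {40, 41, 42}: f^{-1}(U) = {54, 55, 56, 57} ∈ τ_X ✓.
Found U = {41} with f^{-1}(U) = {55} not in τ_X. Therefore f is NOT continuous.


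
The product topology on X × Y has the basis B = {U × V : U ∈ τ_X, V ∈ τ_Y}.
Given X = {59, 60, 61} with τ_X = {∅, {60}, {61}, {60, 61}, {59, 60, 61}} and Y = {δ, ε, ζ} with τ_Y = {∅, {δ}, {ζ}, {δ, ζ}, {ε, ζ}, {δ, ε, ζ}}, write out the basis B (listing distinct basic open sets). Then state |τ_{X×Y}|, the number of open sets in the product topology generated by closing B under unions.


Basis B = {∅ × ∅, {60} × {δ}, {60} × {ζ}, {61} × {δ}, {61} × {ζ}, {60} × {δ, ζ}, {60, 61} × {δ}, {60} × {ε, ζ}, {60, 61} × {ζ}, {61} × {δ, ζ}, {61} × {ε, ζ}, {59, 60, 61} × {δ}, {59, 60, 61} × {ζ}, {60} × {δ, ε, ζ}, {61} × {δ, ε, ζ}, {60, 61} × {δ, ζ}, {60, 61} × {ε, ζ}, {59, 60, 61} × {δ, ζ}, {59, 60, 61} × {ε, ζ}, {60, 61} × {δ, ε, ζ}, {59, 60, 61} × {δ, ε, ζ}}; |τ_{X×Y}| = 70.

Enumerate products U × V with U ∈ τ_X, V ∈ τ_Y (deduplicated):
  ∅ × ∅ = {} (∅)
  {60} × {δ} = {(60,δ)}
  {60} × {ζ} = {(60,ζ)}
  {61} × {δ} = {(61,δ)}
  {61} × {ζ} = {(61,ζ)}
  {60} × {δ, ζ} = {(60,δ), (60,ζ)}
  {60, 61} × {δ} = {(60,δ), (61,δ)}
  {60} × {ε, ζ} = {(60,ε), (60,ζ)}
  {60, 61} × {ζ} = {(60,ζ), (61,ζ)}
  {61} × {δ, ζ} = {(61,δ), (61,ζ)}
  {61} × {ε, ζ} = {(61,ε), (61,ζ)}
  {59, 60, 61} × {δ} = {(59,δ), (60,δ), (61,δ)}
  {59, 60, 61} × {ζ} = {(59,ζ), (60,ζ), (61,ζ)}
  {60} × {δ, ε, ζ} = {(60,δ), (60,ε), (60,ζ)}
  {61} × {δ, ε, ζ} = {(61,δ), (61,ε), (61,ζ)}
  {60, 61} × {δ, ζ} = {(60,δ), (60,ζ), (61,δ), (61,ζ)}
  {60, 61} × {ε, ζ} = {(60,ε), (60,ζ), (61,ε), (61,ζ)}
  {59, 60, 61} × {δ, ζ} = {(59,δ), (59,ζ), (60,δ), (60,ζ), (61,δ), (61,ζ)}
  {59, 60, 61} × {ε, ζ} = {(59,ε), (59,ζ), (60,ε), (60,ζ), (61,ε), (61,ζ)}
  {60, 61} × {δ, ε, ζ} = {(60,δ), (60,ε), (60,ζ), (61,δ), (61,ε), (61,ζ)}
  {59, 60, 61} × {δ, ε, ζ} = {(59,δ), (59,ε), (59,ζ), (60,δ), (60,ε), (60,ζ), (61,δ), (61,ε), (61,ζ)}
These 21 distinct sets form the basis B.
Close under arbitrary unions to get τ_{X×Y}; counting gives |τ_{X×Y}| = 70.


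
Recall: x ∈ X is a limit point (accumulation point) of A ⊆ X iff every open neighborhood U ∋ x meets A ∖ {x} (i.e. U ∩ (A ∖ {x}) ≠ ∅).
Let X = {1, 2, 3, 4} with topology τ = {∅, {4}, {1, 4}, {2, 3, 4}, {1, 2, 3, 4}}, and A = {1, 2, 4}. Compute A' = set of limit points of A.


A' = {1, 2, 3}

For each x ∈ X, list the open sets U ∈ τ with x ∈ U, then check whether U ∩ (A ∖ {x}) ≠ ∅ for every such U.
  x = 1: opens ∋ x are {1, 4}, {1, 2, 3, 4}; each meets A ∖ {1}, so x IS a limit point.
  x = 2: opens ∋ x are {2, 3, 4}, {1, 2, 3, 4}; each meets A ∖ {2}, so x IS a limit point.
  x = 3: opens ∋ x are {2, 3, 4}, {1, 2, 3, 4}; each meets A ∖ {3}, so x IS a limit point.
  x = 4: open {4} ∋ x has {4} ∩ (A ∖ {4}) = ∅, so x is NOT a limit point.
Collecting: A' = {1, 2, 3}.


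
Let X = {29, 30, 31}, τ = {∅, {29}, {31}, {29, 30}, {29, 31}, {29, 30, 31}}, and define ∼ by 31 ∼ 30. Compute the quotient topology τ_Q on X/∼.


X/∼ = {[29], [30=31]}; |τ_Q| = 3.

Equivalence classes: [29], [30=31].
Quotient map π: X → X/∼ sends 29 ↦ [29], 30 ↦ [30=31], 31 ↦ [30=31].
For each subset V ⊆ X/∼, compute π^{-1}(V) ⊆ X and check whether π^{-1}(V) ∈ τ. V is open in τ_Q iff π^{-1}(V) ∈ τ.
  V = {}: π^{-1}(V) = ∅ ∈ τ ✓.
  V = {[29]}: π^{-1}(V) = {29} ∈ τ ✓.
  V = {[30=31]}: π^{-1}(V) = {30, 31} ∉ τ ✗.
  V = {[29], [30=31]}: π^{-1}(V) = {29, 30, 31} ∈ τ ✓.
Open sets in the quotient: τ_Q = {{}, {[29]}, {[29], [30=31]}} (3 elements).


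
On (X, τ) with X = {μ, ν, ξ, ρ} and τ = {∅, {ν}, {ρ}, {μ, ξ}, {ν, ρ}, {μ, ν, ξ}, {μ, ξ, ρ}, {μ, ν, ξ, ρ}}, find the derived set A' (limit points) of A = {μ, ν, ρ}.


A' = {ξ}

For each x ∈ X, list the open sets U ∈ τ with x ∈ U, then check whether U ∩ (A ∖ {x}) ≠ ∅ for every such U.
  x = μ: open {μ, ξ} ∋ x has {μ, ξ} ∩ (A ∖ {μ}) = ∅, so x is NOT a limit point.
  x = ν: open {ν} ∋ x has {ν} ∩ (A ∖ {ν}) = ∅, so x is NOT a limit point.
  x = ξ: opens ∋ x are {μ, ξ}, {μ, ν, ξ}, {μ, ξ, ρ}, {μ, ν, ξ, ρ}; each meets A ∖ {ξ}, so x IS a limit point.
  x = ρ: open {ρ} ∋ x has {ρ} ∩ (A ∖ {ρ}) = ∅, so x is NOT a limit point.
Collecting: A' = {ξ}.


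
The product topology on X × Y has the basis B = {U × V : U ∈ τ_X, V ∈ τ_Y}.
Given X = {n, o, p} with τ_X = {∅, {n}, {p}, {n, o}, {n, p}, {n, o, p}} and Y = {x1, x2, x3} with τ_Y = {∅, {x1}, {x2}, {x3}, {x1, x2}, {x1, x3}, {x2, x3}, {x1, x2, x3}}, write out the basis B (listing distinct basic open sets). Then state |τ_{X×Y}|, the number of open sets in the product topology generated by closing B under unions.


Basis B = {∅ × ∅, {n} × {x1}, {n} × {x2}, {n} × {x3}, {p} × {x1}, {p} × {x2}, {p} × {x3}, {n} × {x1, x2}, {n} × {x1, x3}, {n, o} × {x1}, {n, p} × {x1}, {n} × {x2, x3}, {n, o} × {x2}, {n, p} × {x2}, {n, o} × {x3}, {n, p} × {x3}, {p} × {x1, x2}, {p} × {x1, x3}, {p} × {x2, x3}, {n} × {x1, x2, x3}, {n, o, p} × {x1}, {n, o, p} × {x2}, {n, o, p} × {x3}, {p} × {x1, x2, x3}, {n, o} × {x1, x2}, {n, p} × {x1, x2}, {n, o} × {x1, x3}, {n, p} × {x1, x3}, {n, o} × {x2, x3}, {n, p} × {x2, x3}, {n, o} × {x1, x2, x3}, {n, p} × {x1, x2, x3}, {n, o, p} × {x1, x2}, {n, o, p} × {x1, x3}, {n, o, p} × {x2, x3}, {n, o, p} × {x1, x2, x3}}; |τ_{X×Y}| = 216.

Enumerate products U × V with U ∈ τ_X, V ∈ τ_Y (deduplicated):
  ∅ × ∅ = {} (∅)
  {n} × {x1} = {(n,x1)}
  {n} × {x2} = {(n,x2)}
  {n} × {x3} = {(n,x3)}
  {p} × {x1} = {(p,x1)}
  {p} × {x2} = {(p,x2)}
  {p} × {x3} = {(p,x3)}
  {n} × {x1, x2} = {(n,x1), (n,x2)}
  {n} × {x1, x3} = {(n,x1), (n,x3)}
  {n, o} × {x1} = {(n,x1), (o,x1)}
  {n, p} × {x1} = {(n,x1), (p,x1)}
  {n} × {x2, x3} = {(n,x2), (n,x3)}
  {n, o} × {x2} = {(n,x2), (o,x2)}
  {n, p} × {x2} = {(n,x2), (p,x2)}
  {n, o} × {x3} = {(n,x3), (o,x3)}
  {n, p} × {x3} = {(n,x3), (p,x3)}
  {p} × {x1, x2} = {(p,x1), (p,x2)}
  {p} × {x1, x3} = {(p,x1), (p,x3)}
  {p} × {x2, x3} = {(p,x2), (p,x3)}
  {n} × {x1, x2, x3} = {(n,x1), (n,x2), (n,x3)}
  {n, o, p} × {x1} = {(n,x1), (o,x1), (p,x1)}
  {n, o, p} × {x2} = {(n,x2), (o,x2), (p,x2)}
  {n, o, p} × {x3} = {(n,x3), (o,x3), (p,x3)}
  {p} × {x1, x2, x3} = {(p,x1), (p,x2), (p,x3)}
  {n, o} × {x1, x2} = {(n,x1), (n,x2), (o,x1), (o,x2)}
  {n, p} × {x1, x2} = {(n,x1), (n,x2), (p,x1), (p,x2)}
  {n, o} × {x1, x3} = {(n,x1), (n,x3), (o,x1), (o,x3)}
  {n, p} × {x1, x3} = {(n,x1), (n,x3), (p,x1), (p,x3)}
  {n, o} × {x2, x3} = {(n,x2), (n,x3), (o,x2), (o,x3)}
  {n, p} × {x2, x3} = {(n,x2), (n,x3), (p,x2), (p,x3)}
  {n, o} × {x1, x2, x3} = {(n,x1), (n,x2), (n,x3), (o,x1), (o,x2), (o,x3)}
  {n, p} × {x1, x2, x3} = {(n,x1), (n,x2), (n,x3), (p,x1), (p,x2), (p,x3)}
  {n, o, p} × {x1, x2} = {(n,x1), (n,x2), (o,x1), (o,x2), (p,x1), (p,x2)}
  {n, o, p} × {x1, x3} = {(n,x1), (n,x3), (o,x1), (o,x3), (p,x1), (p,x3)}
  {n, o, p} × {x2, x3} = {(n,x2), (n,x3), (o,x2), (o,x3), (p,x2), (p,x3)}
  {n, o, p} × {x1, x2, x3} = {(n,x1), (n,x2), (n,x3), (o,x1), (o,x2), (o,x3), (p,x1), (p,x2), (p,x3)}
These 36 distinct sets form the basis B.
Close under arbitrary unions to get τ_{X×Y}; counting gives |τ_{X×Y}| = 216.


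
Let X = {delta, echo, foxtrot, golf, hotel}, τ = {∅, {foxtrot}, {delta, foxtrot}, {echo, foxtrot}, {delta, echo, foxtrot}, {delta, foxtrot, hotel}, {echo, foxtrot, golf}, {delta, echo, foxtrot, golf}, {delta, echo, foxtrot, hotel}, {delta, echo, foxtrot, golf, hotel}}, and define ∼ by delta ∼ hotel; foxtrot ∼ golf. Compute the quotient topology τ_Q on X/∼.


X/∼ = {[delta=hotel], [echo], [foxtrot=golf]}; |τ_Q| = 3.

Equivalence classes: [delta=hotel], [echo], [foxtrot=golf].
Quotient map π: X → X/∼ sends delta ↦ [delta=hotel], echo ↦ [echo], foxtrot ↦ [foxtrot=golf], golf ↦ [foxtrot=golf], hotel ↦ [delta=hotel].
For each subset V ⊆ X/∼, compute π^{-1}(V) ⊆ X and check whether π^{-1}(V) ∈ τ. V is open in τ_Q iff π^{-1}(V) ∈ τ.
  V = {}: π^{-1}(V) = ∅ ∈ τ ✓.
  V = {[delta=hotel]}: π^{-1}(V) = {delta, hotel} ∉ τ ✗.
  V = {[echo]}: π^{-1}(V) = {echo} ∉ τ ✗.
  V = {[delta=hotel], [echo]}: π^{-1}(V) = {delta, echo, hotel} ∉ τ ✗.
  V = {[foxtrot=golf]}: π^{-1}(V) = {foxtrot, golf} ∉ τ ✗.
  V = {[delta=hotel], [foxtrot=golf]}: π^{-1}(V) = {delta, foxtrot, golf, hotel} ∉ τ ✗.
  V = {[echo], [foxtrot=golf]}: π^{-1}(V) = {echo, foxtrot, golf} ∈ τ ✓.
  V = {[delta=hotel], [echo], [foxtrot=golf]}: π^{-1}(V) = {delta, echo, foxtrot, golf, hotel} ∈ τ ✓.
Open sets in the quotient: τ_Q = {{}, {[echo], [foxtrot=golf]}, {[delta=hotel], [echo], [foxtrot=golf]}} (3 elements).


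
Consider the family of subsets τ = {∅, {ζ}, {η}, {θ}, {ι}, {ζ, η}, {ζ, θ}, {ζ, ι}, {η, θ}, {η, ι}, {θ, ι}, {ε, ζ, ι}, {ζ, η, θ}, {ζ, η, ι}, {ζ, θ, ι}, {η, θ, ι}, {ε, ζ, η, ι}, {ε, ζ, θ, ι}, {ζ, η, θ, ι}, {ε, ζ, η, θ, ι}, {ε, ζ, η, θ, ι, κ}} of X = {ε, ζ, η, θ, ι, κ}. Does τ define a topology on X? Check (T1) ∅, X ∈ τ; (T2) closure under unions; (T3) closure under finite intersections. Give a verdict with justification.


τ IS a topology on X.

Axiom (T1): ∅ ∈ τ? Yes; X ∈ τ? Yes.
Axiom (T2/T3): check pairwise unions and intersections of members of τ.
All pairwise intersections and unions checked — each lies in τ. Therefore τ satisfies (T1), (T2), (T3): it IS a topology on X.


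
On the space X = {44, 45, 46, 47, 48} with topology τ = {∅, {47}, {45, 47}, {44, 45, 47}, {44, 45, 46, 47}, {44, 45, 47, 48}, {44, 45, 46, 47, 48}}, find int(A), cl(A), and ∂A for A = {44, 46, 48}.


int(A) = ∅, cl(A) = {44, 46, 48}, ∂A = {44, 46, 48}.

Closed sets in (X, τ) are complements of opens:
  closed(X, τ) = {∅, {46}, {48}, {46, 48}, {44, 46, 48}, {44, 45, 46, 48}, {44, 45, 46, 47, 48}}.
int(A) = ⋃ {U ∈ τ : U ⊆ A}. Opens contained in A: ∅.
Taking the union of these: int(A) = ∅.
cl(A) = ⋂ {C closed : A ⊆ C}. Closed sets containing A: {44, 46, 48}, {44, 45, 46, 48}, {44, 45, 46, 47, 48}.
Intersecting these: cl(A) = {44, 46, 48}.
∂A = cl(A) ∖ int(A) = {44, 46, 48} ∖ ∅ = {44, 46, 48}.


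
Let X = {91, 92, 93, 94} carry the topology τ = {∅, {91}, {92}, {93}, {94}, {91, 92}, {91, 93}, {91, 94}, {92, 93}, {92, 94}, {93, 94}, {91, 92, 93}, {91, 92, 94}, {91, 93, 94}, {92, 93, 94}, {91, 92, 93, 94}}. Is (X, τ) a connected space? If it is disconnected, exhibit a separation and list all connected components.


(X, τ) is disconnected; components = [{91}, {92}, {93}, {94}].

Find clopen sets (U ∈ τ with X ∖ U ∈ τ):
  U = ∅, X ∖ U = {91, 92, 93, 94} — both open, so U is clopen.
  U = {91}, X ∖ U = {92, 93, 94} — both open, so U is clopen.
  U = {92}, X ∖ U = {91, 93, 94} — both open, so U is clopen.
  U = {93}, X ∖ U = {91, 92, 94} — both open, so U is clopen.
  U = {94}, X ∖ U = {91, 92, 93} — both open, so U is clopen.
  U = {91, 92}, X ∖ U = {93, 94} — both open, so U is clopen.
  U = {91, 93}, X ∖ U = {92, 94} — both open, so U is clopen.
  U = {91, 94}, X ∖ U = {92, 93} — both open, so U is clopen.
  U = {92, 93}, X ∖ U = {91, 94} — both open, so U is clopen.
  U = {92, 94}, X ∖ U = {91, 93} — both open, so U is clopen.
  U = {93, 94}, X ∖ U = {91, 92} — both open, so U is clopen.
  U = {91, 92, 93}, X ∖ U = {94} — both open, so U is clopen.
  U = {91, 92, 94}, X ∖ U = {93} — both open, so U is clopen.
  U = {91, 93, 94}, X ∖ U = {92} — both open, so U is clopen.
  U = {92, 93, 94}, X ∖ U = {91} — both open, so U is clopen.
  U = {91, 92, 93, 94}, X ∖ U = ∅ — both open, so U is clopen.
Nontrivial clopen(s) exist: e.g. {91}. So (X, τ) is disconnected.
Compute connected components by grouping points that agree on all clopens:
  component: {91}
  component: {92}
  component: {93}
  component: {94}


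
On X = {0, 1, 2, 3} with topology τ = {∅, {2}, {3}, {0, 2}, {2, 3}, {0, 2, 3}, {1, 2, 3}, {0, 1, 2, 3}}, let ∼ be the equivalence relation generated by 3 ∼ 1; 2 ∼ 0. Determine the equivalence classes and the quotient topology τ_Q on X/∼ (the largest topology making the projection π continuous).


X/∼ = {[0=2], [1=3]}; |τ_Q| = 3.

Equivalence classes: [0=2], [1=3].
Quotient map π: X → X/∼ sends 0 ↦ [0=2], 1 ↦ [1=3], 2 ↦ [0=2], 3 ↦ [1=3].
For each subset V ⊆ X/∼, compute π^{-1}(V) ⊆ X and check whether π^{-1}(V) ∈ τ. V is open in τ_Q iff π^{-1}(V) ∈ τ.
  V = {}: π^{-1}(V) = ∅ ∈ τ ✓.
  V = {[0=2]}: π^{-1}(V) = {0, 2} ∈ τ ✓.
  V = {[1=3]}: π^{-1}(V) = {1, 3} ∉ τ ✗.
  V = {[0=2], [1=3]}: π^{-1}(V) = {0, 1, 2, 3} ∈ τ ✓.
Open sets in the quotient: τ_Q = {{}, {[0=2]}, {[0=2], [1=3]}} (3 elements).


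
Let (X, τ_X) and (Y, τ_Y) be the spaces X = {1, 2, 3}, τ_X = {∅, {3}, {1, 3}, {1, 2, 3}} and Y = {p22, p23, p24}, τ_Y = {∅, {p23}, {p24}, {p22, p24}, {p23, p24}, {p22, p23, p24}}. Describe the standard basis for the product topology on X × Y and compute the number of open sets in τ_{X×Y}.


Basis B = {∅ × ∅, {3} × {p23}, {3} × {p24}, {1, 3} × {p23}, {1, 3} × {p24}, {3} × {p22, p24}, {3} × {p23, p24}, {1, 2, 3} × {p23}, {1, 2, 3} × {p24}, {3} × {p22, p23, p24}, {1, 3} × {p22, p24}, {1, 3} × {p23, p24}, {1, 3} × {p22, p23, p24}, {1, 2, 3} × {p22, p24}, {1, 2, 3} × {p23, p24}, {1, 2, 3} × {p22, p23, p24}}; |τ_{X×Y}| = 40.

Enumerate products U × V with U ∈ τ_X, V ∈ τ_Y (deduplicated):
  ∅ × ∅ = {} (∅)
  {3} × {p23} = {(3,p23)}
  {3} × {p24} = {(3,p24)}
  {1, 3} × {p23} = {(1,p23), (3,p23)}
  {1, 3} × {p24} = {(1,p24), (3,p24)}
  {3} × {p22, p24} = {(3,p22), (3,p24)}
  {3} × {p23, p24} = {(3,p23), (3,p24)}
  {1, 2, 3} × {p23} = {(1,p23), (2,p23), (3,p23)}
  {1, 2, 3} × {p24} = {(1,p24), (2,p24), (3,p24)}
  {3} × {p22, p23, p24} = {(3,p22), (3,p23), (3,p24)}
  {1, 3} × {p22, p24} = {(1,p22), (1,p24), (3,p22), (3,p24)}
  {1, 3} × {p23, p24} = {(1,p23), (1,p24), (3,p23), (3,p24)}
  {1, 3} × {p22, p23, p24} = {(1,p22), (1,p23), (1,p24), (3,p22), (3,p23), (3,p24)}
  {1, 2, 3} × {p22, p24} = {(1,p22), (1,p24), (2,p22), (2,p24), (3,p22), (3,p24)}
  {1, 2, 3} × {p23, p24} = {(1,p23), (1,p24), (2,p23), (2,p24), (3,p23), (3,p24)}
  {1, 2, 3} × {p22, p23, p24} = {(1,p22), (1,p23), (1,p24), (2,p22), (2,p23), (2,p24), (3,p22), (3,p23), (3,p24)}
These 16 distinct sets form the basis B.
Close under arbitrary unions to get τ_{X×Y}; counting gives |τ_{X×Y}| = 40.


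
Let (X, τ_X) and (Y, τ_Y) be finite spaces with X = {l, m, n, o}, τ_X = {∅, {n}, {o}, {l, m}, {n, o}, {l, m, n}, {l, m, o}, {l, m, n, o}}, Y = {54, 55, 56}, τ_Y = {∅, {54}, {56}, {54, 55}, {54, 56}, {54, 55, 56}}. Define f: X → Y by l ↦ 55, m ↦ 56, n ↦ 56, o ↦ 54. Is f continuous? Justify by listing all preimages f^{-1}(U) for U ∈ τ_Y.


f is NOT continuous.

Compute f^{-1}(U) for each U ∈ τ_Y:
  U = ∅: f^{-1}(U) = ∅ ∈ τ_X ✓.
  U = {54}: f^{-1}(U) = {o} ∈ τ_X ✓.
  U = {56}: f^{-1}(U) = {m, n} ∉ τ_X ✗.
  U = {54, 55}: f^{-1}(U) = {l, o} ∉ τ_X ✗.
  U = {54, 56}: f^{-1}(U) = {m, n, o} ∉ τ_X ✗.
  U = {54, 55, 56}: f^{-1}(U) = {l, m, n, o} ∈ τ_X ✓.
Found U = {56} with f^{-1}(U) = {m, n} not in τ_X. Therefore f is NOT continuous.


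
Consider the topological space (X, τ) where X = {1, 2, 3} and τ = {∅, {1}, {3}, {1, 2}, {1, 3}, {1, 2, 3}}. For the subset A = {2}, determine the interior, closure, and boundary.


int(A) = ∅, cl(A) = {2}, ∂A = {2}.

Closed sets in (X, τ) are complements of opens:
  closed(X, τ) = {∅, {2}, {3}, {1, 2}, {2, 3}, {1, 2, 3}}.
int(A) = ⋃ {U ∈ τ : U ⊆ A}. Opens contained in A: ∅.
Taking the union of these: int(A) = ∅.
cl(A) = ⋂ {C closed : A ⊆ C}. Closed sets containing A: {2}, {1, 2}, {2, 3}, {1, 2, 3}.
Intersecting these: cl(A) = {2}.
∂A = cl(A) ∖ int(A) = {2} ∖ ∅ = {2}.


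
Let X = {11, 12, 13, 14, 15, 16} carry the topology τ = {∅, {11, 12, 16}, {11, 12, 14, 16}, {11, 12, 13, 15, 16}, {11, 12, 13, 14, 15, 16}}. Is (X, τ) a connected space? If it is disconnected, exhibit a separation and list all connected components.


(X, τ) is connected.

Find clopen sets (U ∈ τ with X ∖ U ∈ τ):
  U = ∅, X ∖ U = {11, 12, 13, 14, 15, 16} — both open, so U is clopen.
  U = {11, 12, 13, 14, 15, 16}, X ∖ U = ∅ — both open, so U is clopen.
Only trivial clopens (∅ and X) exist, so (X, τ) is connected.
Compute connected components by grouping points that agree on all clopens:
  component: {11, 12, 13, 14, 15, 16}


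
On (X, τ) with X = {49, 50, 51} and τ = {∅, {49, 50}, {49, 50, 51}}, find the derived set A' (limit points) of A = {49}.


A' = {50, 51}

For each x ∈ X, list the open sets U ∈ τ with x ∈ U, then check whether U ∩ (A ∖ {x}) ≠ ∅ for every such U.
  x = 49: open {49, 50} ∋ x has {49, 50} ∩ (A ∖ {49}) = ∅, so x is NOT a limit point.
  x = 50: opens ∋ x are {49, 50}, {49, 50, 51}; each meets A ∖ {50}, so x IS a limit point.
  x = 51: opens ∋ x are {49, 50, 51}; each meets A ∖ {51}, so x IS a limit point.
Collecting: A' = {50, 51}.


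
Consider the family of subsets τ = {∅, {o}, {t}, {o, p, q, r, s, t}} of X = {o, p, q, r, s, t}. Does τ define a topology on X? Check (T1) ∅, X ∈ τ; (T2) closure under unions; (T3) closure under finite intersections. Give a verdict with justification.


τ is NOT a topology on X.

Axiom (T1): ∅ ∈ τ? Yes; X ∈ τ? Yes.
Axiom (T2/T3): check pairwise unions and intersections of members of τ.
Counterexample for (T2): {o} ∪ {t} = {o, t} ∉ τ. Therefore τ is NOT a topology.


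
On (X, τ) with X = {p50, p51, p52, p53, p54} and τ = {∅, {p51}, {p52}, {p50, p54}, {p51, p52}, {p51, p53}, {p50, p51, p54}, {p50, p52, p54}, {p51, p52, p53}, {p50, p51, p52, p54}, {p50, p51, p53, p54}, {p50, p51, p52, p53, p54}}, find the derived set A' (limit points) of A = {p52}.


A' = ∅

For each x ∈ X, list the open sets U ∈ τ with x ∈ U, then check whether U ∩ (A ∖ {x}) ≠ ∅ for every such U.
  x = p50: open {p50, p54} ∋ x has {p50, p54} ∩ (A ∖ {p50}) = ∅, so x is NOT a limit point.
  x = p51: open {p51} ∋ x has {p51} ∩ (A ∖ {p51}) = ∅, so x is NOT a limit point.
  x = p52: open {p52} ∋ x has {p52} ∩ (A ∖ {p52}) = ∅, so x is NOT a limit point.
  x = p53: open {p51, p53} ∋ x has {p51, p53} ∩ (A ∖ {p53}) = ∅, so x is NOT a limit point.
  x = p54: open {p50, p54} ∋ x has {p50, p54} ∩ (A ∖ {p54}) = ∅, so x is NOT a limit point.
Collecting: A' = ∅.


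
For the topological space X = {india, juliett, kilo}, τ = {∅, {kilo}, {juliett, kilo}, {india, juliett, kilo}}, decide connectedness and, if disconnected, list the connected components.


(X, τ) is connected.

Find clopen sets (U ∈ τ with X ∖ U ∈ τ):
  U = ∅, X ∖ U = {india, juliett, kilo} — both open, so U is clopen.
  U = {india, juliett, kilo}, X ∖ U = ∅ — both open, so U is clopen.
Only trivial clopens (∅ and X) exist, so (X, τ) is connected.
Compute connected components by grouping points that agree on all clopens:
  component: {india, juliett, kilo}


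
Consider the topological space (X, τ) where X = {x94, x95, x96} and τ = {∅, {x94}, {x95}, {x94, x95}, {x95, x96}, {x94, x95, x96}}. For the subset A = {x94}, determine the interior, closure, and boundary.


int(A) = {x94}, cl(A) = {x94}, ∂A = ∅.

Closed sets in (X, τ) are complements of opens:
  closed(X, τ) = {∅, {x94}, {x96}, {x94, x96}, {x95, x96}, {x94, x95, x96}}.
int(A) = ⋃ {U ∈ τ : U ⊆ A}. Opens contained in A: ∅, {x94}.
Taking the union of these: int(A) = {x94}.
cl(A) = ⋂ {C closed : A ⊆ C}. Closed sets containing A: {x94}, {x94, x96}, {x94, x95, x96}.
Intersecting these: cl(A) = {x94}.
∂A = cl(A) ∖ int(A) = {x94} ∖ {x94} = ∅.


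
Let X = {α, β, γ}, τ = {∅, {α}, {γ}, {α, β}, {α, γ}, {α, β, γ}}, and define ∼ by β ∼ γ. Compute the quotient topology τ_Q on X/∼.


X/∼ = {[α], [β=γ]}; |τ_Q| = 3.

Equivalence classes: [α], [β=γ].
Quotient map π: X → X/∼ sends α ↦ [α], β ↦ [β=γ], γ ↦ [β=γ].
For each subset V ⊆ X/∼, compute π^{-1}(V) ⊆ X and check whether π^{-1}(V) ∈ τ. V is open in τ_Q iff π^{-1}(V) ∈ τ.
  V = {}: π^{-1}(V) = ∅ ∈ τ ✓.
  V = {[α]}: π^{-1}(V) = {α} ∈ τ ✓.
  V = {[β=γ]}: π^{-1}(V) = {β, γ} ∉ τ ✗.
  V = {[α], [β=γ]}: π^{-1}(V) = {α, β, γ} ∈ τ ✓.
Open sets in the quotient: τ_Q = {{}, {[α]}, {[α], [β=γ]}} (3 elements).


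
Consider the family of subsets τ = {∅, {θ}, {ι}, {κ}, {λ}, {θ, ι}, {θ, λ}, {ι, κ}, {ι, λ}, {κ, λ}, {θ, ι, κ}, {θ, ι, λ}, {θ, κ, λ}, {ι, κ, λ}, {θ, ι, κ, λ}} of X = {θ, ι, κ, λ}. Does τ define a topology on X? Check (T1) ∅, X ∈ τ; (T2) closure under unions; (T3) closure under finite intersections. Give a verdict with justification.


τ is NOT a topology on X.

Axiom (T1): ∅ ∈ τ? Yes; X ∈ τ? Yes.
Axiom (T2/T3): check pairwise unions and intersections of members of τ.
Counterexample for (T2): {θ} ∪ {κ} = {θ, κ} ∉ τ. Therefore τ is NOT a topology.


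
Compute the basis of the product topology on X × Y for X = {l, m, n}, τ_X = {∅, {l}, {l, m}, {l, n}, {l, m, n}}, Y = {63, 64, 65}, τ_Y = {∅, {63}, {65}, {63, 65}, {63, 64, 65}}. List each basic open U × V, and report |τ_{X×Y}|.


Basis B = {∅ × ∅, {l} × {63}, {l} × {65}, {l} × {63, 65}, {l, m} × {63}, {l, n} × {63}, {l, m} × {65}, {l, n} × {65}, {l} × {63, 64, 65}, {l, m, n} × {63}, {l, m, n} × {65}, {l, m} × {63, 65}, {l, n} × {63, 65}, {l, m} × {63, 64, 65}, {l, n} × {63, 64, 65}, {l, m, n} × {63, 65}, {l, m, n} × {63, 64, 65}}; |τ_{X×Y}| = 50.

Enumerate products U × V with U ∈ τ_X, V ∈ τ_Y (deduplicated):
  ∅ × ∅ = {} (∅)
  {l} × {63} = {(l,63)}
  {l} × {65} = {(l,65)}
  {l} × {63, 65} = {(l,63), (l,65)}
  {l, m} × {63} = {(l,63), (m,63)}
  {l, n} × {63} = {(l,63), (n,63)}
  {l, m} × {65} = {(l,65), (m,65)}
  {l, n} × {65} = {(l,65), (n,65)}
  {l} × {63, 64, 65} = {(l,63), (l,64), (l,65)}
  {l, m, n} × {63} = {(l,63), (m,63), (n,63)}
  {l, m, n} × {65} = {(l,65), (m,65), (n,65)}
  {l, m} × {63, 65} = {(l,63), (l,65), (m,63), (m,65)}
  {l, n} × {63, 65} = {(l,63), (l,65), (n,63), (n,65)}
  {l, m} × {63, 64, 65} = {(l,63), (l,64), (l,65), (m,63), (m,64), (m,65)}
  {l, n} × {63, 64, 65} = {(l,63), (l,64), (l,65), (n,63), (n,64), (n,65)}
  {l, m, n} × {63, 65} = {(l,63), (l,65), (m,63), (m,65), (n,63), (n,65)}
  {l, m, n} × {63, 64, 65} = {(l,63), (l,64), (l,65), (m,63), (m,64), (m,65), (n,63), (n,64), (n,65)}
These 17 distinct sets form the basis B.
Close under arbitrary unions to get τ_{X×Y}; counting gives |τ_{X×Y}| = 50.


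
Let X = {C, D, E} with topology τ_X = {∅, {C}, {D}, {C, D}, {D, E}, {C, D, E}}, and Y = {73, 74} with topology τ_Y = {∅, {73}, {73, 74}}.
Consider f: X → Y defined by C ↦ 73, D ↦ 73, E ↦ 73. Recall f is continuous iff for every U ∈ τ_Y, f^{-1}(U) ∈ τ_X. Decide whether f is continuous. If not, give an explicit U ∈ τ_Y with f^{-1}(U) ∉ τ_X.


f IS continuous.

Compute f^{-1}(U) for each U ∈ τ_Y:
  U = ∅: f^{-1}(U) = ∅ ∈ τ_X ✓.
  U = {73}: f^{-1}(U) = {C, D, E} ∈ τ_X ✓.
  U = {73, 74}: f^{-1}(U) = {C, D, E} ∈ τ_X ✓.
Every preimage lies in τ_X, so f IS continuous.


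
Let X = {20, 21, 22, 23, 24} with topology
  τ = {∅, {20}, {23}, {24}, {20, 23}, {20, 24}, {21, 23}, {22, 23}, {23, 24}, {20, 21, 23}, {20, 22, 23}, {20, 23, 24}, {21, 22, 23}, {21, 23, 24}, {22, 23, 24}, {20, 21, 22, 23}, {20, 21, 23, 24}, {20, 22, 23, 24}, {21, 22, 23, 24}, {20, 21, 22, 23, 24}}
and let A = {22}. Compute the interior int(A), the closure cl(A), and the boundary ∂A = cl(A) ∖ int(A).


int(A) = ∅, cl(A) = {22}, ∂A = {22}.

Closed sets in (X, τ) are complements of opens:
  closed(X, τ) = {∅, {20}, {21}, {22}, {24}, {20, 21}, {20, 22}, {20, 24}, {21, 22}, {21, 24}, {22, 24}, {20, 21, 22}, {20, 21, 24}, {20, 22, 24}, {21, 22, 23}, {21, 22, 24}, {20, 21, 22, 23}, {20, 21, 22, 24}, {21, 22, 23, 24}, {20, 21, 22, 23, 24}}.
int(A) = ⋃ {U ∈ τ : U ⊆ A}. Opens contained in A: ∅.
Taking the union of these: int(A) = ∅.
cl(A) = ⋂ {C closed : A ⊆ C}. Closed sets containing A: {22}, {20, 22}, {21, 22}, {22, 24}, {20, 21, 22}, {20, 22, 24}, {21, 22, 23}, {21, 22, 24}, {20, 21, 22, 23}, {20, 21, 22, 24}, {21, 22, 23, 24}, {20, 21, 22, 23, 24}.
Intersecting these: cl(A) = {22}.
∂A = cl(A) ∖ int(A) = {22} ∖ ∅ = {22}.


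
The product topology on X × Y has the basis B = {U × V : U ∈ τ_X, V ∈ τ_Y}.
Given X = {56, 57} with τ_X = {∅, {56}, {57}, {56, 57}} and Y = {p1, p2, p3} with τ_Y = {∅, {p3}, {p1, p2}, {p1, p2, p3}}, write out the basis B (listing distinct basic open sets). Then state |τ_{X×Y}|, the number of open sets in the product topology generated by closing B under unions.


Basis B = {∅ × ∅, {56} × {p3}, {57} × {p3}, {56} × {p1, p2}, {56, 57} × {p3}, {57} × {p1, p2}, {56} × {p1, p2, p3}, {57} × {p1, p2, p3}, {56, 57} × {p1, p2}, {56, 57} × {p1, p2, p3}}; |τ_{X×Y}| = 16.

Enumerate products U × V with U ∈ τ_X, V ∈ τ_Y (deduplicated):
  ∅ × ∅ = {} (∅)
  {56} × {p3} = {(56,p3)}
  {57} × {p3} = {(57,p3)}
  {56} × {p1, p2} = {(56,p1), (56,p2)}
  {56, 57} × {p3} = {(56,p3), (57,p3)}
  {57} × {p1, p2} = {(57,p1), (57,p2)}
  {56} × {p1, p2, p3} = {(56,p1), (56,p2), (56,p3)}
  {57} × {p1, p2, p3} = {(57,p1), (57,p2), (57,p3)}
  {56, 57} × {p1, p2} = {(56,p1), (56,p2), (57,p1), (57,p2)}
  {56, 57} × {p1, p2, p3} = {(56,p1), (56,p2), (56,p3), (57,p1), (57,p2), (57,p3)}
These 10 distinct sets form the basis B.
Close under arbitrary unions to get τ_{X×Y}; counting gives |τ_{X×Y}| = 16.


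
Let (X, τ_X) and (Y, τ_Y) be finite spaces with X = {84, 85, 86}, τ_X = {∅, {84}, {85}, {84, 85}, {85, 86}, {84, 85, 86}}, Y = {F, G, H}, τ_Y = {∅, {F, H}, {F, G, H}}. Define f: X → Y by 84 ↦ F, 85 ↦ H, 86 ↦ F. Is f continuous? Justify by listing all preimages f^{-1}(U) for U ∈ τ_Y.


f IS continuous.

Compute f^{-1}(U) for each U ∈ τ_Y:
  U = ∅: f^{-1}(U) = ∅ ∈ τ_X ✓.
  U = {F, H}: f^{-1}(U) = {84, 85, 86} ∈ τ_X ✓.
  U = {F, G, H}: f^{-1}(U) = {84, 85, 86} ∈ τ_X ✓.
Every preimage lies in τ_X, so f IS continuous.


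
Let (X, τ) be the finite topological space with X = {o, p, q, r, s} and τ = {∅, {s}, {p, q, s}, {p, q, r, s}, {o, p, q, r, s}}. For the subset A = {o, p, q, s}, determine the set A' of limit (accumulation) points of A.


A' = {o, p, q, r}

For each x ∈ X, list the open sets U ∈ τ with x ∈ U, then check whether U ∩ (A ∖ {x}) ≠ ∅ for every such U.
  x = o: opens ∋ x are {o, p, q, r, s}; each meets A ∖ {o}, so x IS a limit point.
  x = p: opens ∋ x are {p, q, s}, {p, q, r, s}, {o, p, q, r, s}; each meets A ∖ {p}, so x IS a limit point.
  x = q: opens ∋ x are {p, q, s}, {p, q, r, s}, {o, p, q, r, s}; each meets A ∖ {q}, so x IS a limit point.
  x = r: opens ∋ x are {p, q, r, s}, {o, p, q, r, s}; each meets A ∖ {r}, so x IS a limit point.
  x = s: open {s} ∋ x has {s} ∩ (A ∖ {s}) = ∅, so x is NOT a limit point.
Collecting: A' = {o, p, q, r}.


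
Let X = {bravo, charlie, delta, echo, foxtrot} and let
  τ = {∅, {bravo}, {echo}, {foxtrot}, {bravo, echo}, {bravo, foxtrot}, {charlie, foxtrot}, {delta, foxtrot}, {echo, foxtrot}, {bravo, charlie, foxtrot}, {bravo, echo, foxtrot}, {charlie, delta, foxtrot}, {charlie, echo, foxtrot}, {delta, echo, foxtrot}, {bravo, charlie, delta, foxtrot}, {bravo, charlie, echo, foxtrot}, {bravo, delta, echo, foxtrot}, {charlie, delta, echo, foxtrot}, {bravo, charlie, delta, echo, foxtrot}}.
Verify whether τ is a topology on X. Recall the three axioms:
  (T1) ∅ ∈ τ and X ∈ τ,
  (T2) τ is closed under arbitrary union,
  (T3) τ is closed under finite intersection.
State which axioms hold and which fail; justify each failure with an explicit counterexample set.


τ is NOT a topology on X.

Axiom (T1): ∅ ∈ τ? Yes; X ∈ τ? Yes.
Axiom (T2/T3): check pairwise unions and intersections of members of τ.
Counterexample for (T2): {bravo} ∪ {delta, foxtrot} = {bravo, delta, foxtrot} ∉ τ. Therefore τ is NOT a topology.


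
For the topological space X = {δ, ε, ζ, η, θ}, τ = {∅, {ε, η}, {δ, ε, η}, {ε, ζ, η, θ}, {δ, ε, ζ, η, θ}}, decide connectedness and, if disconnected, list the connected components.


(X, τ) is connected.

Find clopen sets (U ∈ τ with X ∖ U ∈ τ):
  U = ∅, X ∖ U = {δ, ε, ζ, η, θ} — both open, so U is clopen.
  U = {δ, ε, ζ, η, θ}, X ∖ U = ∅ — both open, so U is clopen.
Only trivial clopens (∅ and X) exist, so (X, τ) is connected.
Compute connected components by grouping points that agree on all clopens:
  component: {δ, ε, ζ, η, θ}
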